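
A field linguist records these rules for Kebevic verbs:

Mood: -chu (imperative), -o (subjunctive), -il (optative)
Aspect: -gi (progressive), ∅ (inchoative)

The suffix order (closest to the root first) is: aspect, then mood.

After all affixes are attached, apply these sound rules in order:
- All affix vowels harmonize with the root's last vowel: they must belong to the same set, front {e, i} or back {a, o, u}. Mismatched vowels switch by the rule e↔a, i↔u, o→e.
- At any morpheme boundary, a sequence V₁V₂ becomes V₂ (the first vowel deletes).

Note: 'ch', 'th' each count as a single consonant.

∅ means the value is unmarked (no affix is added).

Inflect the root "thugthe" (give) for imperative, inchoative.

thugthechi

aspect = inchoative: zero marking, form stays thugthe.
Attach mood imperative -chu → thugthechu.
Apply vowel harmony: thugthechu → thugthechi.
Vowel deletion: no change.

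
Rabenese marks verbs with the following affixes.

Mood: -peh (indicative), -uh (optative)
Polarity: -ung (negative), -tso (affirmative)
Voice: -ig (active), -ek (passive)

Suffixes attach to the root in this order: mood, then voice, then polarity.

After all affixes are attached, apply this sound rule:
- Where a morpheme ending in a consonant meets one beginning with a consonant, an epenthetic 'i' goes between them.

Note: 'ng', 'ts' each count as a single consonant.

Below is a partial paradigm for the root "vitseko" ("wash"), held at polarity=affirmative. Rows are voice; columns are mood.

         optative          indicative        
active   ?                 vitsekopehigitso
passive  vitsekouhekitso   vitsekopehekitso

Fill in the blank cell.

Attach mood optative -uh → vitsekouh.
Attach voice active -ig → vitsekouhig.
Attach polarity affirmative -tso → vitsekouhigtso.
Apply epenthesis: vitsekouhigtso → vitsekouhigitso.

vitsekouhigitso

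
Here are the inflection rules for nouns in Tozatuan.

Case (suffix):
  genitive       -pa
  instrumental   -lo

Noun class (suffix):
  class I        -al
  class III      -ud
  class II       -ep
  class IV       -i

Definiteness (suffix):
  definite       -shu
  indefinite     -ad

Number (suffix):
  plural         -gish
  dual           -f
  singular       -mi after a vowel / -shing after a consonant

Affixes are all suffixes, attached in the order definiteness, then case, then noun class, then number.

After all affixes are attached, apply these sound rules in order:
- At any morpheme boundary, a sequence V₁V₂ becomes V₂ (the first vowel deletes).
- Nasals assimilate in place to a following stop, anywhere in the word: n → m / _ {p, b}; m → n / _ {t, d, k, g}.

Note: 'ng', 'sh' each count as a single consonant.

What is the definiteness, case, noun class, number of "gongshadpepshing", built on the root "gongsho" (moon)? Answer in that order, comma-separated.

indefinite, genitive, class II, singular

Segment: gongsho-ad-pa-ep-shing.
definiteness: -ad → indefinite.
case: -pa → genitive.
noun class: -ep → class II.
number: -mi/shing → singular.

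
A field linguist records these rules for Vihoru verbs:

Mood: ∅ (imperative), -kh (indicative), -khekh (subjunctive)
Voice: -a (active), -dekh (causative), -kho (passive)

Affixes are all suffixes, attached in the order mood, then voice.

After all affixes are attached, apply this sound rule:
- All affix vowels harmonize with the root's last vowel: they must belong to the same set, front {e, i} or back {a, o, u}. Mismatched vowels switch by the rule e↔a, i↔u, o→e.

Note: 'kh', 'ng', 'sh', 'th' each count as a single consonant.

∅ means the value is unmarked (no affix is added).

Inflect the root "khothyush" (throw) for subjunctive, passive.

Attach mood subjunctive -khekh → khothyushkhekh.
Attach voice passive -kho → khothyushkhekhkho.
Apply vowel harmony: khothyushkhekhkho → khothyushkhakhkho.

khothyushkhakhkho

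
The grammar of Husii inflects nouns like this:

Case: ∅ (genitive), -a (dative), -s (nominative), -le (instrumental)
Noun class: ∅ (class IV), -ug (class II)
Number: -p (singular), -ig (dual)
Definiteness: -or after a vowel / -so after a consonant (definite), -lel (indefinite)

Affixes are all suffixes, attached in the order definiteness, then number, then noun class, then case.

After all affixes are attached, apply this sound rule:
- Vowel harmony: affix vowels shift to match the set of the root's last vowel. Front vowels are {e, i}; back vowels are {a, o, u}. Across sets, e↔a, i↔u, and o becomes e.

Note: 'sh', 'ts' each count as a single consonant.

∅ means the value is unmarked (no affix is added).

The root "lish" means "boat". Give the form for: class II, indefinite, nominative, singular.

Attach definiteness indefinite -lel → lishlel.
Attach number singular -p → lishlelp.
Attach noun class class II -ug → lishlelpug.
Attach case nominative -s → lishlelpugs.
Apply vowel harmony: lishlelpugs → lishlelpigs.

lishlelpigs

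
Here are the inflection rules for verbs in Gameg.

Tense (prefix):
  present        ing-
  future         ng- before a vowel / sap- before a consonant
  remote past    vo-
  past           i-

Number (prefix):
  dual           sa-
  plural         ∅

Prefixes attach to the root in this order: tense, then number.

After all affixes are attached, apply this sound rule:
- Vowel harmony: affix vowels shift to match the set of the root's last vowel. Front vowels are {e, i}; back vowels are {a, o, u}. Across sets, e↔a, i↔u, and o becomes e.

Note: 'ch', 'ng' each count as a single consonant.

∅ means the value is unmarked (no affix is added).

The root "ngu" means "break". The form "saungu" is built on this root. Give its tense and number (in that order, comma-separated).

Segment: sa-i-ngu.
tense: i- → past.
number: sa- → dual.

past, dual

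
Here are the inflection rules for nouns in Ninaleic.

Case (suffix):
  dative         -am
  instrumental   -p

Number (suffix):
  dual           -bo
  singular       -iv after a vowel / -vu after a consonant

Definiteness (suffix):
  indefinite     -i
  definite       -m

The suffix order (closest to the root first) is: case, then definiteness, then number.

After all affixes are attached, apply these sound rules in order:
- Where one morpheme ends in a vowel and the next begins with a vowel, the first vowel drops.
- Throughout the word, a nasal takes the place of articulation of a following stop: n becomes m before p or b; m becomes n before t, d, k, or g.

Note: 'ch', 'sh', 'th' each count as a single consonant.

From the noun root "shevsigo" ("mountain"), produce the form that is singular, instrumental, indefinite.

Attach case instrumental -p → shevsigop.
Attach definiteness indefinite -i → shevsigopi.
Attach number singular -iv (after vowel 'i') → shevsigopiiv.
Apply vowel deletion: shevsigopiiv → shevsigopiv.
Nasal assimilation: no change.

shevsigopiv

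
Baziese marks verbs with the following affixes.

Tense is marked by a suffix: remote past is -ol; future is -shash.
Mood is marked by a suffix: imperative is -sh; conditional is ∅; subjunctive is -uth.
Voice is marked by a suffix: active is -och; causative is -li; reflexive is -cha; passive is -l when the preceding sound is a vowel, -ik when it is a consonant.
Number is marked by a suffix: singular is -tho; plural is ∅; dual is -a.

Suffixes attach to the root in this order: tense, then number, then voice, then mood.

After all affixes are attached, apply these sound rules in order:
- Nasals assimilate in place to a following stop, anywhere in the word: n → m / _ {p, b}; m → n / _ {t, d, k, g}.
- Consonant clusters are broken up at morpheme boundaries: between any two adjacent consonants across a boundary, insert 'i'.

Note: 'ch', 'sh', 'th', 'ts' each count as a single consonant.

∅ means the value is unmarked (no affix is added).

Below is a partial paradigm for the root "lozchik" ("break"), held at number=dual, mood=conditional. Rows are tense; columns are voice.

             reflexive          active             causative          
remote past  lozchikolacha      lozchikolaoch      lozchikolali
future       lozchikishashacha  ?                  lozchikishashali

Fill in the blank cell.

lozchikishashaoch

Attach tense future -shash → lozchikshash.
Attach number dual -a → lozchikshasha.
Attach voice active -och → lozchikshashaoch.
mood = conditional: zero marking, form stays lozchikshashaoch.
Nasal assimilation: no change.
Apply epenthesis: lozchikshashaoch → lozchikishashaoch.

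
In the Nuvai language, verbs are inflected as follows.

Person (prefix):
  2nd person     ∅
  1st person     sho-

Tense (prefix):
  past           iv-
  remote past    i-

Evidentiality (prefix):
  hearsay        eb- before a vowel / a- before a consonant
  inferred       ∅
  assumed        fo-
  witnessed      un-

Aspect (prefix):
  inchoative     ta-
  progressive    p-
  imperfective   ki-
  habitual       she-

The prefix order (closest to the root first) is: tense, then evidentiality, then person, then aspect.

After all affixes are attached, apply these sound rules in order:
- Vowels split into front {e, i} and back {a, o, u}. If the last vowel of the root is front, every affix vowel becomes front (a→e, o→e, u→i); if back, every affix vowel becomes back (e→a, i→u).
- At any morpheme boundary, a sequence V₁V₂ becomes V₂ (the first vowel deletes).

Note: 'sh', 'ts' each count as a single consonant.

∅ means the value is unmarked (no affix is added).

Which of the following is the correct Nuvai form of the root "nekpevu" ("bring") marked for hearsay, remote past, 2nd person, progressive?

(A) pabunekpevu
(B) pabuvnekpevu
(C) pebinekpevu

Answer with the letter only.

A

Attach tense remote past i- → inekpevu.
Attach evidentiality hearsay eb- (before vowel 'i') → ebinekpevu.
person = 2nd person: zero marking, form stays ebinekpevu.
Attach aspect progressive p- → pebinekpevu.
Apply vowel harmony: pebinekpevu → pabunekpevu.
Vowel deletion: no change.
So the correct form is pabunekpevu, option (A).
(B) pabuvnekpevu is wrong: it uses past instead of remote past for tense.
(C) pebinekpevu is wrong: it fails to apply the sound rule(s).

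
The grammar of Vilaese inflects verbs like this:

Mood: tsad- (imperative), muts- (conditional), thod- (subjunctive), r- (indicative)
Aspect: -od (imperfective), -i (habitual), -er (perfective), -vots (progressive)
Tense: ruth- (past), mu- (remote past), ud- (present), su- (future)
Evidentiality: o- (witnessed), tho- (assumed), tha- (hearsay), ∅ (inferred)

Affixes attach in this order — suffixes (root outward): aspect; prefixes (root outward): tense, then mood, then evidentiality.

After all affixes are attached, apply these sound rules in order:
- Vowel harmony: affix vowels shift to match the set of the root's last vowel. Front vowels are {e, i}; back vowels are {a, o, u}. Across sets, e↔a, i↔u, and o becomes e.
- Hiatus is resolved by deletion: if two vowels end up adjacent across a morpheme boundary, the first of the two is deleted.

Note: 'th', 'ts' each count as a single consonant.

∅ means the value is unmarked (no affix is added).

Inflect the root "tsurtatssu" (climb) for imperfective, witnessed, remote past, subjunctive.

othodmutsurtatssod

Attach tense remote past mu- → mutsurtatssu.
Attach mood subjunctive thod- → thodmutsurtatssu.
Attach evidentiality witnessed o- → othodmutsurtatssu.
Attach aspect imperfective -od → othodmutsurtatssuod.
Vowel harmony: no change.
Apply vowel deletion: othodmutsurtatssuod → othodmutsurtatssod.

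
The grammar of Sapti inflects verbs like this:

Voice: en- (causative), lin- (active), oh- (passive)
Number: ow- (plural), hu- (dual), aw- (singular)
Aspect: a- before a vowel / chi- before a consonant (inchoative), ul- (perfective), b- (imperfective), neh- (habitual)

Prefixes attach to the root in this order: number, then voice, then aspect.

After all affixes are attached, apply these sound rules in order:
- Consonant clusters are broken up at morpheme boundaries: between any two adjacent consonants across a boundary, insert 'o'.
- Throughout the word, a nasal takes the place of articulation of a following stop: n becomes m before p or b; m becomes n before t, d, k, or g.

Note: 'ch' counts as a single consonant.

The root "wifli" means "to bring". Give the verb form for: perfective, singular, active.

Attach number singular aw- → awwifli.
Attach voice active lin- → linawwifli.
Attach aspect perfective ul- → ullinawwifli.
Apply epenthesis: ullinawwifli → ulolinawowifli.
Nasal assimilation: no change.

ulolinawowifli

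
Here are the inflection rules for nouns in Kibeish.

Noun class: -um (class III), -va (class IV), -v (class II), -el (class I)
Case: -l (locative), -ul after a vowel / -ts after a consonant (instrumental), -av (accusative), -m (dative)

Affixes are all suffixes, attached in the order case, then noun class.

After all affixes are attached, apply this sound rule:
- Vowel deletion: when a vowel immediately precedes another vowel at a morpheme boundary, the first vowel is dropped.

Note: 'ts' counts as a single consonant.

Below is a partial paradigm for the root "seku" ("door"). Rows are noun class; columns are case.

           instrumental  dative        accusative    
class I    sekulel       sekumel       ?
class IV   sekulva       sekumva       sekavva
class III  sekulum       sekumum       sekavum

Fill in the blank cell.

sekavel

Attach case accusative -av → sekuav.
Attach noun class class I -el → sekuavel.
Apply vowel deletion: sekuavel → sekavel.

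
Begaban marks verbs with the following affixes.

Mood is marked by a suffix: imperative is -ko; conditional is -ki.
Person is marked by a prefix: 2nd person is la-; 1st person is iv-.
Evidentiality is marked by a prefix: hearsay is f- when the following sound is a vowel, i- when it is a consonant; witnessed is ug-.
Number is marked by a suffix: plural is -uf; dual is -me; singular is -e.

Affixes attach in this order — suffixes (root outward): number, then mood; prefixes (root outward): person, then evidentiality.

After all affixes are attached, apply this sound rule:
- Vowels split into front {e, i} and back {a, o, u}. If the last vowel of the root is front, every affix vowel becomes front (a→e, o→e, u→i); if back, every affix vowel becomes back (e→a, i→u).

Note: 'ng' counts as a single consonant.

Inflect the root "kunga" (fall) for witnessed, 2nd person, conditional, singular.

Attach number singular -e → kungae.
Attach person 2nd person la- → lakungae.
Attach evidentiality witnessed ug- → uglakungae.
Attach mood conditional -ki → uglakungaeki.
Apply vowel harmony: uglakungaeki → uglakungaaku.

uglakungaaku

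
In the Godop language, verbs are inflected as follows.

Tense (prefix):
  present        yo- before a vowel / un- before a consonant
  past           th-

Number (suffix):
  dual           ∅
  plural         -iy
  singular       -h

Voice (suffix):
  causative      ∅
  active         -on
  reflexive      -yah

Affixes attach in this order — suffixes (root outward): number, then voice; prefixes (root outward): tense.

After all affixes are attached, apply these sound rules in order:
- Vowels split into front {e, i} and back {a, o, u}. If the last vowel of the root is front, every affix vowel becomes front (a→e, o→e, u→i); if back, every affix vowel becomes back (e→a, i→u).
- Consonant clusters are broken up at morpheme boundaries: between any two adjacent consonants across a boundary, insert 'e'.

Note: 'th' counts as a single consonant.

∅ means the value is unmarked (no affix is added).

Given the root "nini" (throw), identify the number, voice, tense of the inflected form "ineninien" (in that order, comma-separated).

Segment: un-nini-on.
number: ∅ → dual.
voice: -on → active.
tense: yo/un- → present.

dual, active, present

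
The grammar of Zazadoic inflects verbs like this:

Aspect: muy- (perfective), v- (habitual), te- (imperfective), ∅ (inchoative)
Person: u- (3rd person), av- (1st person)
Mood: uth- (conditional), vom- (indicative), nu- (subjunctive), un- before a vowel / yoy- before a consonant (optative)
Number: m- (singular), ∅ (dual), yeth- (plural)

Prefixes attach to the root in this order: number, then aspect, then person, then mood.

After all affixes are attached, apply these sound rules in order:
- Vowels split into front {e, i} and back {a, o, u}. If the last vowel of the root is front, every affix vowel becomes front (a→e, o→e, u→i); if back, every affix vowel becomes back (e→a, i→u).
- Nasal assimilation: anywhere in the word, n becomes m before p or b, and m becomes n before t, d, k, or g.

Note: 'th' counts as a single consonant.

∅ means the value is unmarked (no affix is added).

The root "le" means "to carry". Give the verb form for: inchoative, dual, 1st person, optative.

inevle

number = dual: zero marking, form stays le.
aspect = inchoative: zero marking, form stays le.
Attach person 1st person av- → avle.
Attach mood optative un- (before vowel 'a') → unavle.
Apply vowel harmony: unavle → inevle.
Nasal assimilation: no change.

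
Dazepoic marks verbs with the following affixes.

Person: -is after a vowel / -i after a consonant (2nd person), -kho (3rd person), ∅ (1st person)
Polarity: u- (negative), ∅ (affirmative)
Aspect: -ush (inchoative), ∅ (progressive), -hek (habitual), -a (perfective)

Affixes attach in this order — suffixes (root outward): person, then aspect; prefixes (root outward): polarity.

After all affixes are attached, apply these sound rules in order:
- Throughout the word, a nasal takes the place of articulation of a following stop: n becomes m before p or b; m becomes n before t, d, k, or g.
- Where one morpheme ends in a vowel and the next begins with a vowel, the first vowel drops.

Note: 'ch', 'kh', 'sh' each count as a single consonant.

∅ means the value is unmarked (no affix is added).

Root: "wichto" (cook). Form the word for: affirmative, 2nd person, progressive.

wichtis

polarity = affirmative: zero marking, form stays wichto.
Attach person 2nd person -is (after vowel 'o') → wichtois.
aspect = progressive: zero marking, form stays wichtois.
Nasal assimilation: no change.
Apply vowel deletion: wichtois → wichtis.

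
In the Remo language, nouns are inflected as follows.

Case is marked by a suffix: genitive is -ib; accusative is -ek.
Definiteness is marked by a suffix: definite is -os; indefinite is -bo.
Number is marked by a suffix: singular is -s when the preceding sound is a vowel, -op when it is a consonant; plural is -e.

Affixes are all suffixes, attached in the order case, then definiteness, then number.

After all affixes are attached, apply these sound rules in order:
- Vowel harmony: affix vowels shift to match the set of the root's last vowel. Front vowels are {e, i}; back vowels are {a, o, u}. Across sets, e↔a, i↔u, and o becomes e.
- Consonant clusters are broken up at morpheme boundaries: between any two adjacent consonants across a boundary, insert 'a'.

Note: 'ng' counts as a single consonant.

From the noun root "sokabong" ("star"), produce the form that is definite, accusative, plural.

Attach case accusative -ek → sokabongek.
Attach definiteness definite -os → sokabongekos.
Attach number plural -e → sokabongekose.
Apply vowel harmony: sokabongekose → sokabongakosa.
Epenthesis: no change.

sokabongakosa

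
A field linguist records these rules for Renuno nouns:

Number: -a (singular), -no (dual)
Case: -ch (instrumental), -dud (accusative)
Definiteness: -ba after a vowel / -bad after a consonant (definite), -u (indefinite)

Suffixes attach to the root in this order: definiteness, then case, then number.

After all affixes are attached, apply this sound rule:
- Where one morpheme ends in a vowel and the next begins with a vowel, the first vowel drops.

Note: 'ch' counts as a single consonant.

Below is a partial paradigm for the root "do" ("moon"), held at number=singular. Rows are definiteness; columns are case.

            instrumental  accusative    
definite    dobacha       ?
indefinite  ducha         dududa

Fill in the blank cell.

Attach definiteness definite -ba (after vowel 'o') → doba.
Attach case accusative -dud → dobadud.
Attach number singular -a → dobaduda.
Vowel deletion: no change.

dobaduda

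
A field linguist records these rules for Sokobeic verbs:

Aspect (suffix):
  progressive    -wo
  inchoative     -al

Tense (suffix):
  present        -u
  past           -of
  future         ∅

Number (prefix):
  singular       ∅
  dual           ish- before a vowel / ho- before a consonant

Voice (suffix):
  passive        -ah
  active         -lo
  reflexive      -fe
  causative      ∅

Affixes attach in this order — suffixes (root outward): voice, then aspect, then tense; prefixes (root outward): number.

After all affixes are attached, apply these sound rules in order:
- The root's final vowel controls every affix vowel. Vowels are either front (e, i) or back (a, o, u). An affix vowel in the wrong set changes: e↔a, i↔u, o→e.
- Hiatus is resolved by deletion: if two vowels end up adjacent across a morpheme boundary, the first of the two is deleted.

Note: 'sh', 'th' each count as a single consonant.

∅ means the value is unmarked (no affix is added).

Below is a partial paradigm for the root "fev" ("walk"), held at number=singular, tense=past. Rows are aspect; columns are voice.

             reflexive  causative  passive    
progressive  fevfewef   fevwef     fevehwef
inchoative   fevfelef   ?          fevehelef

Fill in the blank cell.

fevelef

voice = causative: zero marking, form stays fev.
number = singular: zero marking, form stays fev.
Attach aspect inchoative -al → feval.
Attach tense past -of → fevalof.
Apply vowel harmony: fevalof → fevelef.
Vowel deletion: no change.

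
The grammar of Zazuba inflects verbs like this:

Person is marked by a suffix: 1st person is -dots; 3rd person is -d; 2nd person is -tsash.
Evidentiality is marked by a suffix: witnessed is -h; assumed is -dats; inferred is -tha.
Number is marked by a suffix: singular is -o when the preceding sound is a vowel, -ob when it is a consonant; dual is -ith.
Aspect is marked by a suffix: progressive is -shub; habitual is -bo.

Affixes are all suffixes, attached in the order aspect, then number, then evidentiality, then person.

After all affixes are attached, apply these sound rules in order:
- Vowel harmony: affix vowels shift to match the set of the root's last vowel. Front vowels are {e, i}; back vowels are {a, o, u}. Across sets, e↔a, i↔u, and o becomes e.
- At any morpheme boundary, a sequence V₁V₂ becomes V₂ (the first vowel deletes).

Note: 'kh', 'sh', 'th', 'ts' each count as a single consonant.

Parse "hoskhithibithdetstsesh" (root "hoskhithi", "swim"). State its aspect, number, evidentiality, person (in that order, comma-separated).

habitual, dual, assumed, 2nd person

Segment: hoskhithi-bo-ith-dats-tsash.
aspect: -bo → habitual.
number: -ith → dual.
evidentiality: -dats → assumed.
person: -tsash → 2nd person.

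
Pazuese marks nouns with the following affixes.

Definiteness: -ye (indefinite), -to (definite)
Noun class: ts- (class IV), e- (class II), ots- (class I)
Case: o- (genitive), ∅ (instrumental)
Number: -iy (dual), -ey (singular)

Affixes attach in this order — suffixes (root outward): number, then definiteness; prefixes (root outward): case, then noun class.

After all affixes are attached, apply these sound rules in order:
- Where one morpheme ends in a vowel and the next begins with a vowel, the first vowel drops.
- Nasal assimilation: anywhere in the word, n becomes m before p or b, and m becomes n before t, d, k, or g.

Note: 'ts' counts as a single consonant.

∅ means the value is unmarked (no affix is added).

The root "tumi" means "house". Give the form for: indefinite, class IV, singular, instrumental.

case = instrumental: zero marking, form stays tumi.
Attach number singular -ey → tumiey.
Attach noun class class IV ts- → tstumiey.
Attach definiteness indefinite -ye → tstumieyye.
Apply vowel deletion: tstumieyye → tstumeyye.
Nasal assimilation: no change.

tstumeyye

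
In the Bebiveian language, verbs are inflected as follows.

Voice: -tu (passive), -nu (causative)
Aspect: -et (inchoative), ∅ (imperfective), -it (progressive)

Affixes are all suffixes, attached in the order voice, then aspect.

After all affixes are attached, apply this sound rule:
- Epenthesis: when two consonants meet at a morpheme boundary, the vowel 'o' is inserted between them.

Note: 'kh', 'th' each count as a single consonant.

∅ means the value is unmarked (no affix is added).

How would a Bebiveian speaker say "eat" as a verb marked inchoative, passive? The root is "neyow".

Attach voice passive -tu → neyowtu.
Attach aspect inchoative -et → neyowtuet.
Apply epenthesis: neyowtuet → neyowotuet.

neyowotuet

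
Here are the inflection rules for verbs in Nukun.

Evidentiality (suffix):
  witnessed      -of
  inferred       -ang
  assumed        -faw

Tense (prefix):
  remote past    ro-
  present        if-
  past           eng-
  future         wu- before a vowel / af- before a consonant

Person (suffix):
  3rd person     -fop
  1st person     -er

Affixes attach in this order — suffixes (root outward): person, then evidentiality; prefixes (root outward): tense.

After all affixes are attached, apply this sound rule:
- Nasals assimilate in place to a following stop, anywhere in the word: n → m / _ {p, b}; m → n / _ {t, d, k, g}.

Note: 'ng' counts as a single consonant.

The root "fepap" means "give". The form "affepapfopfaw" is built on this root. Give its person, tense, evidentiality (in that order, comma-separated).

3rd person, future, assumed

Segment: af-fepap-fop-faw.
person: -fop → 3rd person.
tense: wu/af- → future.
evidentiality: -faw → assumed.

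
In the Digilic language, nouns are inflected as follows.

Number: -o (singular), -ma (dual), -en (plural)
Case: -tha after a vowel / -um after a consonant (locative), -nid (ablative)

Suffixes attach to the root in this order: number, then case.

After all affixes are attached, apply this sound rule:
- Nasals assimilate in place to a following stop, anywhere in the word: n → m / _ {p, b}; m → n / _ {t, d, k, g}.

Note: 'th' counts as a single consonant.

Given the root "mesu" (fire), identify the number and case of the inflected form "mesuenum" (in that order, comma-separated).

Segment: mesu-en-um.
number: -en → plural.
case: -tha/um → locative.

plural, locative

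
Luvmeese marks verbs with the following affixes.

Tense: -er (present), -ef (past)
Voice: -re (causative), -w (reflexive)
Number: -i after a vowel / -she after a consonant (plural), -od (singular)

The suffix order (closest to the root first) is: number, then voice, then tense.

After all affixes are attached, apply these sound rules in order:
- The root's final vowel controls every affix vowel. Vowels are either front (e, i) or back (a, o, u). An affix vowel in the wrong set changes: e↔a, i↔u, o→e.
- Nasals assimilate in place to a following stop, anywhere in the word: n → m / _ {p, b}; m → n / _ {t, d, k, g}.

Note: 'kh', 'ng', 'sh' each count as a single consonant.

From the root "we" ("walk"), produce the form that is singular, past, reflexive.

Attach number singular -od → weod.
Attach voice reflexive -w → weodw.
Attach tense past -ef → weodwef.
Apply vowel harmony: weodwef → weedwef.
Nasal assimilation: no change.

weedwef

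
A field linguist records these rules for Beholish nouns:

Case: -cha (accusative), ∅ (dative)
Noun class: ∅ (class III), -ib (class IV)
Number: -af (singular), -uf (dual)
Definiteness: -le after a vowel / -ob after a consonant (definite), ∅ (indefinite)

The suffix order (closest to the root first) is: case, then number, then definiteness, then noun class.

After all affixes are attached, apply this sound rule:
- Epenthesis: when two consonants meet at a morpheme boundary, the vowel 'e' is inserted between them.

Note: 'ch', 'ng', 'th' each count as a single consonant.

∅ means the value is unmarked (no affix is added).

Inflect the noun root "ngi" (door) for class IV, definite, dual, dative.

ngiufobib

case = dative: zero marking, form stays ngi.
Attach number dual -uf → ngiuf.
Attach definiteness definite -ob (after consonant 'f') → ngiufob.
Attach noun class class IV -ib → ngiufobib.
Epenthesis: no change.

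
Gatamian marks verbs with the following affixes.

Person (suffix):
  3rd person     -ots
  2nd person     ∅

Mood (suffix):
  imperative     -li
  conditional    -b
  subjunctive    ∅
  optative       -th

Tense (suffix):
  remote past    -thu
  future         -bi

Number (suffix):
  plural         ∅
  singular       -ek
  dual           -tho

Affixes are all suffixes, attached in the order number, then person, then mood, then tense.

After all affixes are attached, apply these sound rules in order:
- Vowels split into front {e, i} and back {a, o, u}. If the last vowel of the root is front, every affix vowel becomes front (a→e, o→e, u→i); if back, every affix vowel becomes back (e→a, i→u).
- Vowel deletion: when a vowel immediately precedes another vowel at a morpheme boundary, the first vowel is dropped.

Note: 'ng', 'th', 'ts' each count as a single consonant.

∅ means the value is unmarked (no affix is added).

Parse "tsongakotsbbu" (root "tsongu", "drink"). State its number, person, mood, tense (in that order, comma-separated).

singular, 3rd person, conditional, future

Segment: tsongu-ek-ots-b-bi.
number: -ek → singular.
person: -ots → 3rd person.
mood: -b → conditional.
tense: -bi → future.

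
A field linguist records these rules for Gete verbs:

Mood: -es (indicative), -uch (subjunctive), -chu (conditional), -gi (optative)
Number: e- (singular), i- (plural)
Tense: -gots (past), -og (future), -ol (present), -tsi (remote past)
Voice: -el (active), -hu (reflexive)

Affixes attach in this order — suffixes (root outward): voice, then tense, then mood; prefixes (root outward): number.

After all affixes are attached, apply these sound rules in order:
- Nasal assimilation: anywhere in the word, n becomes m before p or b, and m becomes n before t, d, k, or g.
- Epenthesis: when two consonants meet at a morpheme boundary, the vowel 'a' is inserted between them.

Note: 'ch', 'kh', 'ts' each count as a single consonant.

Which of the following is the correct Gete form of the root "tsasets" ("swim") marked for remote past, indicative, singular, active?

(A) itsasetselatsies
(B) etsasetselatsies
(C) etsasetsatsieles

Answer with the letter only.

Attach voice active -el → tsasetsel.
Attach tense remote past -tsi → tsasetseltsi.
Attach number singular e- → etsasetseltsi.
Attach mood indicative -es → etsasetseltsies.
Nasal assimilation: no change.
Apply epenthesis: etsasetseltsies → etsasetselatsies.
So the correct form is etsasetselatsies, option (B).
(C) etsasetsatsieles is wrong: it has the affixes in the wrong order.
(A) itsasetselatsies is wrong: it uses plural instead of singular for number.

B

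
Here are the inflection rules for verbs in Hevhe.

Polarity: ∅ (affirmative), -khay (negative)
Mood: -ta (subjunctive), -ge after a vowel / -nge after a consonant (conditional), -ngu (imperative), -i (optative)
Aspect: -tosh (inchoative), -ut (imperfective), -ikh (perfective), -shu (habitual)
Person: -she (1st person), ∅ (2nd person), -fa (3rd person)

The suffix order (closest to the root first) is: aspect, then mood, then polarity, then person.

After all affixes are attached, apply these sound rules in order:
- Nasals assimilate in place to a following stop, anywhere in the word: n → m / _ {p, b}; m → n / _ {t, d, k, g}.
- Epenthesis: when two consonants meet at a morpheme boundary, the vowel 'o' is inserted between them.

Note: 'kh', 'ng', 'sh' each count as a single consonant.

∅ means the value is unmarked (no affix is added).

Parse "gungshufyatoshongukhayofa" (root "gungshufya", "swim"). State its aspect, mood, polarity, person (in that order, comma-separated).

inchoative, imperative, negative, 3rd person

Segment: gungshufya-tosh-ngu-khay-fa.
aspect: -tosh → inchoative.
mood: -ngu → imperative.
polarity: -khay → negative.
person: -fa → 3rd person.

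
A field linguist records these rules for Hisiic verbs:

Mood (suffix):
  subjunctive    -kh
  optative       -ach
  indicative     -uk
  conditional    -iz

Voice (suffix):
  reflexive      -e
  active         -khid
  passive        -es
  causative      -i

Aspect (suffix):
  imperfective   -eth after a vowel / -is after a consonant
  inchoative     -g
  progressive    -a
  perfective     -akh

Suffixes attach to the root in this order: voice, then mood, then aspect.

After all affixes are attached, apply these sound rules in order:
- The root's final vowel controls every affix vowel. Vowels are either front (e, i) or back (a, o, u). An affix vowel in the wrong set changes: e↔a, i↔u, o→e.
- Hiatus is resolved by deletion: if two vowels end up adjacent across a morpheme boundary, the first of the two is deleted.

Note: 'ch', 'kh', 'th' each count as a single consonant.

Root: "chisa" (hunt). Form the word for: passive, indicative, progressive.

Attach voice passive -es → chisaes.
Attach mood indicative -uk → chisaesuk.
Attach aspect progressive -a → chisaesuka.
Apply vowel harmony: chisaesuka → chisaasuka.
Apply vowel deletion: chisaasuka → chisasuka.

chisasuka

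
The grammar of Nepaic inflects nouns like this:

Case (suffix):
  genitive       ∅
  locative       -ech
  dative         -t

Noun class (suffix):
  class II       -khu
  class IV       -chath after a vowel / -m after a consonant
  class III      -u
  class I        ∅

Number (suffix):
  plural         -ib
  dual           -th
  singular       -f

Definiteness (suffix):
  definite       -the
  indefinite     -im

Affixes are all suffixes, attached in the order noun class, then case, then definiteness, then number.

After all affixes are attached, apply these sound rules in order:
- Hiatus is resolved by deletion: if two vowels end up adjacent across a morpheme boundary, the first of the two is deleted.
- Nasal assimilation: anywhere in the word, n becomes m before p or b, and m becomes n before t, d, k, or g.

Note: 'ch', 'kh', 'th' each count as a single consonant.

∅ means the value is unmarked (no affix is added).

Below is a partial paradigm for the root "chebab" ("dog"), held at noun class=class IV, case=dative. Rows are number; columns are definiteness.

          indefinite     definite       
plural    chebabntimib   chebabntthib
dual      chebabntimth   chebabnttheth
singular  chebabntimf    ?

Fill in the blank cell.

chebabntthef

Attach noun class class IV -m (after consonant 'b') → chebabm.
Attach case dative -t → chebabmt.
Attach definiteness definite -the → chebabmtthe.
Attach number singular -f → chebabmtthef.
Vowel deletion: no change.
Apply nasal assimilation: chebabmtthef → chebabntthef.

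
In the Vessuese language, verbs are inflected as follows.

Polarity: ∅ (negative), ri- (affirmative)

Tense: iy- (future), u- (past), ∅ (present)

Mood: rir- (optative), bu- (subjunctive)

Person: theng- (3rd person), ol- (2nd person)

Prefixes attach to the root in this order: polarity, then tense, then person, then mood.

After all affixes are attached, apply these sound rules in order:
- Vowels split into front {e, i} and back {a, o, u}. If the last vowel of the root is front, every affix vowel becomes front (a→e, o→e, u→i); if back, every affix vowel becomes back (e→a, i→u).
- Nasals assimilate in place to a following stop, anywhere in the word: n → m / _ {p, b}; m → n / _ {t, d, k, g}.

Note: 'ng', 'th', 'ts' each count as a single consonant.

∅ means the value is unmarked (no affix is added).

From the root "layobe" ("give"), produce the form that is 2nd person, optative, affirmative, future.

Attach polarity affirmative ri- → rilayobe.
Attach tense future iy- → iyrilayobe.
Attach person 2nd person ol- → oliyrilayobe.
Attach mood optative rir- → riroliyrilayobe.
Apply vowel harmony: riroliyrilayobe → rireliyrilayobe.
Nasal assimilation: no change.

rireliyrilayobe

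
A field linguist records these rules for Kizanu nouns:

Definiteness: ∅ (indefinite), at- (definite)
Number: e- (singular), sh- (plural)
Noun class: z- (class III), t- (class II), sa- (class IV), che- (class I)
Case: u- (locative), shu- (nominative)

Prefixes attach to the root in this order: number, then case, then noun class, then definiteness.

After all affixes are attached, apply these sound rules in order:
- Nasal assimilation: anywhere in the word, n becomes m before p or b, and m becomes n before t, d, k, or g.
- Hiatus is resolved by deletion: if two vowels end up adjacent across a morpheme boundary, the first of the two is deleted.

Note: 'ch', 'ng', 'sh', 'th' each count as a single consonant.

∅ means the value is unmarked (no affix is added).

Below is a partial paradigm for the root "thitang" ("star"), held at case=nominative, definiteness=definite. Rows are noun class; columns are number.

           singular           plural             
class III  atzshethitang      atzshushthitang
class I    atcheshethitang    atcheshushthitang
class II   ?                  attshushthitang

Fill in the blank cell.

attshethitang

Attach number singular e- → ethitang.
Attach case nominative shu- → shuethitang.
Attach noun class class II t- → tshuethitang.
Attach definiteness definite at- → attshuethitang.
Nasal assimilation: no change.
Apply vowel deletion: attshuethitang → attshethitang.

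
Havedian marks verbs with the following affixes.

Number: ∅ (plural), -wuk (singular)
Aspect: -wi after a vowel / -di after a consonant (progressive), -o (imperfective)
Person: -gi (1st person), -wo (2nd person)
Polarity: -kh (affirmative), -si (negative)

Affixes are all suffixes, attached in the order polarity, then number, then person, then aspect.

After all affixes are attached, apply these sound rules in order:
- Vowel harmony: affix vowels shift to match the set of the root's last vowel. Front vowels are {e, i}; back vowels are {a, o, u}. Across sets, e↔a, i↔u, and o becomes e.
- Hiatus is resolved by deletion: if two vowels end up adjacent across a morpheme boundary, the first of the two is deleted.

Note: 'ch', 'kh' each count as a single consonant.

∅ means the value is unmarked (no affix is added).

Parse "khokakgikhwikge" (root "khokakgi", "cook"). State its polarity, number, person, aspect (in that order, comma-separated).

affirmative, singular, 1st person, imperfective

Segment: khokakgi-kh-wuk-gi-o.
polarity: -kh → affirmative.
number: -wuk → singular.
person: -gi → 1st person.
aspect: -o → imperfective.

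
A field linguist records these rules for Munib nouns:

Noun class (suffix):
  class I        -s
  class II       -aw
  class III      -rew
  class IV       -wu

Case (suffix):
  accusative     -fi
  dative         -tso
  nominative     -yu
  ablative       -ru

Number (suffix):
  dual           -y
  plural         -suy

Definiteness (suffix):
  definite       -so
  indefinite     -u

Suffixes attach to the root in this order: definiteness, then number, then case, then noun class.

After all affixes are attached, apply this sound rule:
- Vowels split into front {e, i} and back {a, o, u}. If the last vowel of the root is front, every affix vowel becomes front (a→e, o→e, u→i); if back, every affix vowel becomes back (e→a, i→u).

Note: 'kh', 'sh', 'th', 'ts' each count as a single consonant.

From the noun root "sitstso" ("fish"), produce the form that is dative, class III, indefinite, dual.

Attach definiteness indefinite -u → sitstsou.
Attach number dual -y → sitstsouy.
Attach case dative -tso → sitstsouytso.
Attach noun class class III -rew → sitstsouytsorew.
Apply vowel harmony: sitstsouytsorew → sitstsouytsoraw.

sitstsouytsoraw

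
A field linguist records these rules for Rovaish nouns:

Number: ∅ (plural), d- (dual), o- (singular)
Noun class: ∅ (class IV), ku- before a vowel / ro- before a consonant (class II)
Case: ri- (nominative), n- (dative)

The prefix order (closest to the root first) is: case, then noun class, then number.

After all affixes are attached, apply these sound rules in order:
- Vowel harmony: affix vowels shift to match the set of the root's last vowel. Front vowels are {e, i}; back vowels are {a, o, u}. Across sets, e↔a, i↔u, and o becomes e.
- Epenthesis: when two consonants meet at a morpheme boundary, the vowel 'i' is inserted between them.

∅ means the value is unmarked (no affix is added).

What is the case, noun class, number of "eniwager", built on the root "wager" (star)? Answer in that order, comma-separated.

Segment: o-n-wager.
case: n- → dative.
noun class: ∅ → class IV.
number: o- → singular.

dative, class IV, singular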